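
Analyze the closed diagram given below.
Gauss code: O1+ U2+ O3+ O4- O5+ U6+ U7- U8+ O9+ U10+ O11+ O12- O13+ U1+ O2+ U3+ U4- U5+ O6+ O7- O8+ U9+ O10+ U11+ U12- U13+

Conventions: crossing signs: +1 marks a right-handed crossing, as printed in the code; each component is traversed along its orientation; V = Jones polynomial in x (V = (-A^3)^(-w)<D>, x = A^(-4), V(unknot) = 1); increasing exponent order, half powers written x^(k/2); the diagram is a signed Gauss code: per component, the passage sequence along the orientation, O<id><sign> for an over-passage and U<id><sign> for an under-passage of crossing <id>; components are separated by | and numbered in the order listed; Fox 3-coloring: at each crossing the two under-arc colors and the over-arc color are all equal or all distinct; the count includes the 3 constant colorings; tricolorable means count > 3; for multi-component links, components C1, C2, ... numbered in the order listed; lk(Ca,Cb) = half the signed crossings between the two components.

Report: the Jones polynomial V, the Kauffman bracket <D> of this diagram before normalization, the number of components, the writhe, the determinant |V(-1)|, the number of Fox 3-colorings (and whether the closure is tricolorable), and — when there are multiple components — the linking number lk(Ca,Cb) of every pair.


V(x) = x^3 + x^5 - x^6 + x^7 - x^8 + x^9 - x^10
bracket: A^-19 - A^-15 + A^-11 - A^-7 + A^-3 - A - A^9, w = +7
1 component, writhe +7, over 13 crossings
det 7, colorings 3 of 3^13 — not tricolorable
observation: |V(-1)| = 7: so not tricolorable, since 3 does not divide 7


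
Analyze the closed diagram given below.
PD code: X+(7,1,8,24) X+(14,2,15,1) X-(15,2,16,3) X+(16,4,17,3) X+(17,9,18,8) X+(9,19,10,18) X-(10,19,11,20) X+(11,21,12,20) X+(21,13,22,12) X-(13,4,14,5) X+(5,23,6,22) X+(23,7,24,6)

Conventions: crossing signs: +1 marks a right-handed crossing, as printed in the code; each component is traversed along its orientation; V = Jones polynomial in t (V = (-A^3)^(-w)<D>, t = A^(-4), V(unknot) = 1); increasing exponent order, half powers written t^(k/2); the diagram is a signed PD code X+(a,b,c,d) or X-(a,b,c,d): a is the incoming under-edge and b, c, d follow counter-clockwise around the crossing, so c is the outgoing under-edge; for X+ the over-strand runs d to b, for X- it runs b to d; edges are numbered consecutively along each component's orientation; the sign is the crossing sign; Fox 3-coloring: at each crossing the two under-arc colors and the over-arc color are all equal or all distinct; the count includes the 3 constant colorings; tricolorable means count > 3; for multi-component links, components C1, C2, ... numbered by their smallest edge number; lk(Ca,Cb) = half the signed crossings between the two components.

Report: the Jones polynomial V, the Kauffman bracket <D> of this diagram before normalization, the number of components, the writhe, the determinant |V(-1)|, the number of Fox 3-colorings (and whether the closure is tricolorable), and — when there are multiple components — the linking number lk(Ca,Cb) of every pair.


Jones polynomial: V(t) = t^2 + 2t^4 - 2t^5 + t^6 - 2t^7 + t^8
<D> = A^-14 - 2A^-10 + A^-6 - 2A^-2 + 2A^2 + A^10; writhe +6
components 1, writhe +6 (12 crossings)
3-colorings: 27 of 3^12, det 9 — tricolorable
note: w = +6 shifts under R1 moves; the (-A^3)^(-6) factor cancels that in V


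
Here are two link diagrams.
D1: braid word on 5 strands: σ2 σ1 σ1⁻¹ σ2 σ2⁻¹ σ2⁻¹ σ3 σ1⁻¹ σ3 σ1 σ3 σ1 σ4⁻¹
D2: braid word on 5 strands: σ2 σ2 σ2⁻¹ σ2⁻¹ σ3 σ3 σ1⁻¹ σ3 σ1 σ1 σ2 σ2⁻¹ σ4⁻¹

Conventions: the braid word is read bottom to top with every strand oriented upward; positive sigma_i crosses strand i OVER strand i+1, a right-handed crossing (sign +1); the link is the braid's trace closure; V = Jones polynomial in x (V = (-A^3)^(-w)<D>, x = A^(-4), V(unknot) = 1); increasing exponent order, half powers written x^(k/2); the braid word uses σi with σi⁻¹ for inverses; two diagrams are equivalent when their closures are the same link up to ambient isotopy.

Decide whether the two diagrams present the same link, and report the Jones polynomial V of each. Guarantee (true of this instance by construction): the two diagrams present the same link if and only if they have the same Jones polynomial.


equivalent: yes
V(D1) = -x^(1/2) - x^(3/2) - x^(5/2) + x^(9/2)  (w +3, c 13, <D> = -A^-9 + A^-1 + A^3 + A^7)
D2 (bracket -A^-9 + A^-1 + A^3 + A^7; 13 crossings at w = +3): V = -x^(1/2) - x^(3/2) - x^(5/2) + x^(9/2)
why: one V(x) for all 2 diagrams — one class (guaranteed)


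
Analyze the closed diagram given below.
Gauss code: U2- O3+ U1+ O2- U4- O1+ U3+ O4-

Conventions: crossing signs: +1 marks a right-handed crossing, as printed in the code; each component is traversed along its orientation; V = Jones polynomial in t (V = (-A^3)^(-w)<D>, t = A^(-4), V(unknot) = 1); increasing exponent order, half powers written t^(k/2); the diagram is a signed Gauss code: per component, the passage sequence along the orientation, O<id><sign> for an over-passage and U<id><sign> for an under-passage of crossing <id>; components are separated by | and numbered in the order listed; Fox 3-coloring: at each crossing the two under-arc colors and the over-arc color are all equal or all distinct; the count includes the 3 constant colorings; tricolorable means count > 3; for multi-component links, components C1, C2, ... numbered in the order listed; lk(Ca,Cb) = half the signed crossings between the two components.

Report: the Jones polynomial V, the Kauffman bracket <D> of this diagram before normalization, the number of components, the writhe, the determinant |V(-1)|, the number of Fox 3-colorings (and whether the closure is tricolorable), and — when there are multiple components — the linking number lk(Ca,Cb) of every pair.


V(t) = t^-2 - t^-1 + 1 - t + t^2
bracket: A^-8 - A^-4 + 1 - A^4 + A^8, w = 0
1 component, writhe 0, over 4 crossings
det 5, colorings 3 of 3^4 — not tricolorable
observation: w = 0 shifts under R1 moves; the (-A^3)^(0) factor cancels that in V


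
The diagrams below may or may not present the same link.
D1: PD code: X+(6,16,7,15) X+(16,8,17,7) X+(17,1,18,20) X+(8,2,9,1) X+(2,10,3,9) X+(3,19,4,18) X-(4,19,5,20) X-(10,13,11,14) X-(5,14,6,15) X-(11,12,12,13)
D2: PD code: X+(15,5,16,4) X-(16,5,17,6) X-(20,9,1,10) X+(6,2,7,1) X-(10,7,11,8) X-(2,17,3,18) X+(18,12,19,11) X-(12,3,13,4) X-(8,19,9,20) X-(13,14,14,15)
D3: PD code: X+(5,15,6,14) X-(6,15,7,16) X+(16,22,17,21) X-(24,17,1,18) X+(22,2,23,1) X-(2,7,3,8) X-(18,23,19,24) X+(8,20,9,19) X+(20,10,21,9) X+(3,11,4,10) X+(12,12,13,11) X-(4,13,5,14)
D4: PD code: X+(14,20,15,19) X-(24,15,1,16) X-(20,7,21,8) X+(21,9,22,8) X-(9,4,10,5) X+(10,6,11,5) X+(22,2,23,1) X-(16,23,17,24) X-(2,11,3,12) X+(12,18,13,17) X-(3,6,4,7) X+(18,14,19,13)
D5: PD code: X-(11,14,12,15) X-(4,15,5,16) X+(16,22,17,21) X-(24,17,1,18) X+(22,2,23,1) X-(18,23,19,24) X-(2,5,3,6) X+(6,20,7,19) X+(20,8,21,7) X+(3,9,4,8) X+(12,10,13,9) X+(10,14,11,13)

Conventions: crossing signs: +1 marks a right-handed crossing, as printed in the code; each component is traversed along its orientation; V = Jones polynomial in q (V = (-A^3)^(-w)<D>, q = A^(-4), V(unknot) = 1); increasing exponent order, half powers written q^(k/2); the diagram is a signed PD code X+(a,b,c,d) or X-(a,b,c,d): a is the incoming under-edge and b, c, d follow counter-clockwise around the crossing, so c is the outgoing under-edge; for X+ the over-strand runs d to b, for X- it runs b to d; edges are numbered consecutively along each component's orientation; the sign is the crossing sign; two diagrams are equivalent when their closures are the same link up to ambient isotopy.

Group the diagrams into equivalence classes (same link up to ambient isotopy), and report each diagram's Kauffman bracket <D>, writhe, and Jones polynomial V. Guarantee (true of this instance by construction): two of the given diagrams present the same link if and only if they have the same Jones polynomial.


classes: {D1} | {D2} | {D3, D4, D5}
V(D1) = q + q^3 - q^4  [10 crossings, <D> = -A^-10 + A^-6 + A^2, w = +2]
D2 (bracket A^-16 - 2A^-12 + 3A^-8 - 3A^-4 + 4 - 3A^4 + 2A^8 - A^12; 10 crossings at w = -4): V = -q^-6 + 2q^-5 - 3q^-4 + 4q^-3 - 3q^-2 + 3q^-1 - 2 + q
V(D3) = q^-1 - 1 + 2q - 2q^2 + 2q^3 - 2q^4 + q^5  [12 crossings, <D> = A^-14 - 2A^-10 + 2A^-6 - 2A^-2 + 2A^2 - A^6 + A^10, w = +2]
V(D4) = q^-1 - 1 + 2q - 2q^2 + 2q^3 - 2q^4 + q^5  (w 0, c 12, <D> = A^-20 - 2A^-16 + 2A^-12 - 2A^-8 + 2A^-4 - 1 + A^4)
D5 (bracket A^-14 - 2A^-10 + 2A^-6 - 2A^-2 + 2A^2 - A^6 + A^10; 12 crossings at w = +2): V = q^-1 - 1 + 2q - 2q^2 + 2q^3 - 2q^4 + q^5
note: 3 classes among 5 diagrams; unequal V(q) rules out equality


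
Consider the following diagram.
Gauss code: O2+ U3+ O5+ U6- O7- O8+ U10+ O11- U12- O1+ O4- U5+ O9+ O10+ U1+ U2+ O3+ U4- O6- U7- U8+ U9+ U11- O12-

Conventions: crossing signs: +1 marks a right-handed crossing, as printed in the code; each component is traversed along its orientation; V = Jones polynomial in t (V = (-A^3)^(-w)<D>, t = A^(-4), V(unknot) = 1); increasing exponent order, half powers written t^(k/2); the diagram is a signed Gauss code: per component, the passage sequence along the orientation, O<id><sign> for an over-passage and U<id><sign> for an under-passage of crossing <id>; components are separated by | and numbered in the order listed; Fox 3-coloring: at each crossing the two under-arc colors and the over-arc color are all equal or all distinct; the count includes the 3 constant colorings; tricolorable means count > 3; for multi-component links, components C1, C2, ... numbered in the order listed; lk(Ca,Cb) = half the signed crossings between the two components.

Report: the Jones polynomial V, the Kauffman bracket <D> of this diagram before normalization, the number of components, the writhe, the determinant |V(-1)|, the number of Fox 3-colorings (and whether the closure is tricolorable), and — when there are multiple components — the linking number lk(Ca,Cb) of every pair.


V = t^-2 - 2t^-1 + 3 - 3t + 4t^2 - 3t^3 + 2t^4 - 2t^5 + t^6
<D> = A^-18 - 2A^-14 + 2A^-10 - 3A^-6 + 4A^-2 - 3A^2 + 3A^6 - 2A^10 + A^14 (w = +2)
1 component over 12 crossings, w = +2
9 Fox colorings among 3^12, |V(-1)| = 21: tricolorable
why: |V(-1)| = 21: so tricolorable, since 3 divides 21


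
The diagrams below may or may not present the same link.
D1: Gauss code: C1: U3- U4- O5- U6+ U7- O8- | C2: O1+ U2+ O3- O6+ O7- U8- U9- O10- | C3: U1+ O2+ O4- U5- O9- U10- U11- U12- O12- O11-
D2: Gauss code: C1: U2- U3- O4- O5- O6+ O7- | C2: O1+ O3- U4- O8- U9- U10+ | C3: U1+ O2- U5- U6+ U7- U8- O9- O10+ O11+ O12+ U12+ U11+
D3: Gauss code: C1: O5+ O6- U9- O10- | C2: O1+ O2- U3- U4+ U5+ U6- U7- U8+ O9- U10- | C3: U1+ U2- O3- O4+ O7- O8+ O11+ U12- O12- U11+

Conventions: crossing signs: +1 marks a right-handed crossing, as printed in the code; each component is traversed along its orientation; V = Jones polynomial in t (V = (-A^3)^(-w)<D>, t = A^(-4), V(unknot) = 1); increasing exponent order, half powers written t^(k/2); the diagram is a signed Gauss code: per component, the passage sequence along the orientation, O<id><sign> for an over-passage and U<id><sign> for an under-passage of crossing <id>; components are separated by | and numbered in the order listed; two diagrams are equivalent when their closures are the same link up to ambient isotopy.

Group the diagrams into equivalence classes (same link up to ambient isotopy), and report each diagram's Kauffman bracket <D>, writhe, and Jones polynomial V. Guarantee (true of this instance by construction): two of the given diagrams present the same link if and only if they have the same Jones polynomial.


equivalence classes: {D1, D2} | {D3}
D1 (bracket A^-14 + 2A^-6 + A^2; 12 crossings at w = -6): V = t^-5 + 2t^-3 + t^-1
D2 (bracket A^-2 + 2A^6 + A^14; 12 crossings at w = -2): V = t^-5 + 2t^-3 + t^-1
D3 (bracket A^-6 + A^-2 + A^2 + A^6; 12 crossings at w = -2): V = t^-3 + t^-2 + t^-1 + 1
key observation: comparing 3 Jones polynomials yields 2 groups


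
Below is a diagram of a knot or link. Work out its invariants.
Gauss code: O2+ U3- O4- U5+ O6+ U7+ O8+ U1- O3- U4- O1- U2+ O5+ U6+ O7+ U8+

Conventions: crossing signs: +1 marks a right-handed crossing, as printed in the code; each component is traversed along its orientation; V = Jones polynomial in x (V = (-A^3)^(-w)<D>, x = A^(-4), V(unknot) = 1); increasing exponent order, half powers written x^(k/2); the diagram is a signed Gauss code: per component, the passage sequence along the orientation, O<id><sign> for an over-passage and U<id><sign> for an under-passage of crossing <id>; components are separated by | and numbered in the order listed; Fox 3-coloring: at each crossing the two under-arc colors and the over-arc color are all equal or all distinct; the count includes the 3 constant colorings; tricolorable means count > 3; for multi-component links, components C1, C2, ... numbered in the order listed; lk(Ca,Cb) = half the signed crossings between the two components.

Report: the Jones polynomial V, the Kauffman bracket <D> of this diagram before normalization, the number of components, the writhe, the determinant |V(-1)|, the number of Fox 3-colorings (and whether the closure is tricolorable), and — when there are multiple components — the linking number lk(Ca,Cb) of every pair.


Jones polynomial: V(x) = -x^-2 + 2x^-1 - 2 + 4x - 4x^2 + 4x^3 - 3x^4 + 2x^5 - x^6
<D> = -A^-18 + 2A^-14 - 3A^-10 + 4A^-6 - 4A^-2 + 4A^2 - 2A^6 + 2A^10 - A^14; writhe +2
components 1, writhe +2 (8 crossings)
3-colorings: 3 of 3^8, det 23 — not tricolorable
note: the span of V is 8, forcing >= 8 crossings in any diagram


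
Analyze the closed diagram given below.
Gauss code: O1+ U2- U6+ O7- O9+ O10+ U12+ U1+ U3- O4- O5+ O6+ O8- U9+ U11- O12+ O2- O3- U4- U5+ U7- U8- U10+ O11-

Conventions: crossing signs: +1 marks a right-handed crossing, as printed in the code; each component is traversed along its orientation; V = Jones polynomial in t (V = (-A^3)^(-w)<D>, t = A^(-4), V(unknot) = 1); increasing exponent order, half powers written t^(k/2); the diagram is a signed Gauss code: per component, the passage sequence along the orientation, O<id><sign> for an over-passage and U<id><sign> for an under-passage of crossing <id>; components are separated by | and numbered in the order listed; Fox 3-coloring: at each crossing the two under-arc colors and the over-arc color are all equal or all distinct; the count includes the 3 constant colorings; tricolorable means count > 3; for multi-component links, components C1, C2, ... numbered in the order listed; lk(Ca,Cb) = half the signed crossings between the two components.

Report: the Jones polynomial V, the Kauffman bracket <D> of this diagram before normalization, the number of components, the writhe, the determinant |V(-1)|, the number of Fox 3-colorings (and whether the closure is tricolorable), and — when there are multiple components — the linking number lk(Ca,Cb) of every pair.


V = -t^-3 + t^-2 - t^-1 + 3 - t + t^2 - t^3
<D> = -A^-12 + A^-8 - A^-4 + 3 - A^4 + A^8 - A^12 (w = 0)
1 component over 12 crossings, w = 0
27 Fox colorings among 3^12, |V(-1)| = 9: tricolorable
why: w = 0 shifts under R1 moves; the (-A^3)^(0) factor cancels that in V


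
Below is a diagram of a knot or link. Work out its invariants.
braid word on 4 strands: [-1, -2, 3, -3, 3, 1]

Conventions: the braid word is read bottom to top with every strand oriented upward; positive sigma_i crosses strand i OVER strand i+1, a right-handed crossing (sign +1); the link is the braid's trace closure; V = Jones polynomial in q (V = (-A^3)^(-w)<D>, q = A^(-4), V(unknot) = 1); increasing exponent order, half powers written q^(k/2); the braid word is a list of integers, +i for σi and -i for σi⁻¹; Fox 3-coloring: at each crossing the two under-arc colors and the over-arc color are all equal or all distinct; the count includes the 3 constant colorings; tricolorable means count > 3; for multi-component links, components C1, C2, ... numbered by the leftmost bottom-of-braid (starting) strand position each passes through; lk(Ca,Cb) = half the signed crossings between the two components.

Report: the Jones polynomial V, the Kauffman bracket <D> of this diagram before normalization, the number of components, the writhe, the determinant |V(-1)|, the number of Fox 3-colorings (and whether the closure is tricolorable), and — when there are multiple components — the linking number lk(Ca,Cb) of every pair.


V = -q^(-1/2) - q^(1/2)
<D> = -A^-2 - A^2 (w = 0)
2 components over 6 crossings, w = 0
lk(C1,C2): 0
9 Fox colorings among 3^7, |V(-1)| = 0: tricolorable
why: the 1 component pair carries total linking 0


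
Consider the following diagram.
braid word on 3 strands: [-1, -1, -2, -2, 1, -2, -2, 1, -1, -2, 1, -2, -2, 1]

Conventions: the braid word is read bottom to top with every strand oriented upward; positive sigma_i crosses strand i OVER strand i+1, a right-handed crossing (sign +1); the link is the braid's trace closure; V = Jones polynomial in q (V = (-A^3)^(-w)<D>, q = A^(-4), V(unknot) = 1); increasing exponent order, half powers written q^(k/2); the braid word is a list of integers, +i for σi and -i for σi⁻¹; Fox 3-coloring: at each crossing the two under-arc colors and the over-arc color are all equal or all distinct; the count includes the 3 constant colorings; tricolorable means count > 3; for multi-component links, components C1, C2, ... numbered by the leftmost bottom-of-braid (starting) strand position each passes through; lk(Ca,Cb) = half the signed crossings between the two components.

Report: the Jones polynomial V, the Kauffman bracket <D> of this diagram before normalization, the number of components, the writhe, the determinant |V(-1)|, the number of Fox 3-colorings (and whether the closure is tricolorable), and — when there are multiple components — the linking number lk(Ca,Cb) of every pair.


V(q) = -q^-9 + q^-8 - 2q^-7 + 3q^-6 - 2q^-5 + 2q^-4 - q^-3 + q^-2
bracket: A^-10 - A^-6 + 2A^-2 - 2A^2 + 3A^6 - 2A^10 + A^14 - A^18, w = -6
1 component, writhe -6, over 14 crossings
det 13, colorings 3 of 3^14 — not tricolorable
observation: w = -6 shifts under R1 moves; the (-A^3)^(6) factor cancels that in V


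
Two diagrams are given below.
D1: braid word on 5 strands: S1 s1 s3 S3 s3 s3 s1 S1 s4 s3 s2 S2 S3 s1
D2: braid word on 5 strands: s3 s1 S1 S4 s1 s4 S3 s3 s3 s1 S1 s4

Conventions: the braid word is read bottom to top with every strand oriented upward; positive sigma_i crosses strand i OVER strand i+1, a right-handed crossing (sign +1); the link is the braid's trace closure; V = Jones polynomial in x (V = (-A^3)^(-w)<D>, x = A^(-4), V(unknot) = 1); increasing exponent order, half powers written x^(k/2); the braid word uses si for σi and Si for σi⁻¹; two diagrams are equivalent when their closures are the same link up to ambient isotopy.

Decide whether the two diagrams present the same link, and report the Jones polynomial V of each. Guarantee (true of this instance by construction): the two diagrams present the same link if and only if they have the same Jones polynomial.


equivalent: yes
V(D1) = 1 + x + x^2 + x^3  (w +4, c 14, <D> = 1 + A^4 + A^8 + A^12)
D2 (bracket 1 + A^4 + A^8 + A^12; 12 crossings at w = +4): V = 1 + x + x^2 + x^3
why: one V(x) for all 2 diagrams — one class (guaranteed)


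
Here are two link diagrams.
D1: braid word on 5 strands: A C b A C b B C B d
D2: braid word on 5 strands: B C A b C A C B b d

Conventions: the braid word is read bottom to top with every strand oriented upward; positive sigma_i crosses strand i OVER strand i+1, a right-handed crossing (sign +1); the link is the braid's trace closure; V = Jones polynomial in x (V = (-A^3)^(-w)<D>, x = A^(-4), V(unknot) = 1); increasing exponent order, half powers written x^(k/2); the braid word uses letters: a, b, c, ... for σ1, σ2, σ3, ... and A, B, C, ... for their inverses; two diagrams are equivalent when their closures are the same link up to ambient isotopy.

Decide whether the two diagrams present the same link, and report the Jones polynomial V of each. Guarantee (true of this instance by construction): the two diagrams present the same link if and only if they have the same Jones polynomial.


same link: yes
V(D1) = -x^-6 + x^-5 - x^-4 + 2x^-3 - x^-2 + x^-1  [10 crossings, <D> = A^-8 - A^-4 + 2 - A^4 + A^8 - A^12, w = -4]
V(D2) = -x^-6 + x^-5 - x^-4 + 2x^-3 - x^-2 + x^-1  (w -4, c 10, <D> = A^-8 - A^-4 + 2 - A^4 + A^8 - A^12)
note: one V(x) for all 2 diagrams — one class (guaranteed)


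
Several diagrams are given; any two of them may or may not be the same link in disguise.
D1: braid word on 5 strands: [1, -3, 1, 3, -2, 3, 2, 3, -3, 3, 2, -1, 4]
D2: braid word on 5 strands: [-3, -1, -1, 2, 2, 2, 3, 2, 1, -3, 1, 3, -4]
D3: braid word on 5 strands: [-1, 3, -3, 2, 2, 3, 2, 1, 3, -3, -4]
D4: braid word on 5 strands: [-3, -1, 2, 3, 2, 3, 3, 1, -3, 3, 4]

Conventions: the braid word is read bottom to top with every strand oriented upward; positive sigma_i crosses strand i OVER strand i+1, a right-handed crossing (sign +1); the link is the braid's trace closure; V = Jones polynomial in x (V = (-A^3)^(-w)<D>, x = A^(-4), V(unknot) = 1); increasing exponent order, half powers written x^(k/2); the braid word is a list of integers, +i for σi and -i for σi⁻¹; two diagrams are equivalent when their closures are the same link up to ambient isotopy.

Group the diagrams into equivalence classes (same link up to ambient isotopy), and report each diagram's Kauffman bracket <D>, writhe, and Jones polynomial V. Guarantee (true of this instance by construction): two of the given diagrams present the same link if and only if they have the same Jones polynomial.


equivalence classes: {D1} | {D2, D3, D4}
D1 (bracket A^5 + A^13; 13 crossings at w = +5): V = -x^(1/2) - x^(5/2)
V(D2) = -x^(1/2) - x^(3/2) - x^(5/2) + x^(9/2)  [13 crossings, <D> = -A^-9 + A^-1 + A^3 + A^7, w = +3]
D3 (bracket -A^-9 + A^-1 + A^3 + A^7; 11 crossings at w = +3): V = -x^(1/2) - x^(3/2) - x^(5/2) + x^(9/2)
V(D4) = -x^(1/2) - x^(3/2) - x^(5/2) + x^(9/2)  (w +5, c 11, <D> = -A^-3 + A^5 + A^9 + A^13)
key observation: V(x) takes 2 values over 4 diagrams, fixing the grouping


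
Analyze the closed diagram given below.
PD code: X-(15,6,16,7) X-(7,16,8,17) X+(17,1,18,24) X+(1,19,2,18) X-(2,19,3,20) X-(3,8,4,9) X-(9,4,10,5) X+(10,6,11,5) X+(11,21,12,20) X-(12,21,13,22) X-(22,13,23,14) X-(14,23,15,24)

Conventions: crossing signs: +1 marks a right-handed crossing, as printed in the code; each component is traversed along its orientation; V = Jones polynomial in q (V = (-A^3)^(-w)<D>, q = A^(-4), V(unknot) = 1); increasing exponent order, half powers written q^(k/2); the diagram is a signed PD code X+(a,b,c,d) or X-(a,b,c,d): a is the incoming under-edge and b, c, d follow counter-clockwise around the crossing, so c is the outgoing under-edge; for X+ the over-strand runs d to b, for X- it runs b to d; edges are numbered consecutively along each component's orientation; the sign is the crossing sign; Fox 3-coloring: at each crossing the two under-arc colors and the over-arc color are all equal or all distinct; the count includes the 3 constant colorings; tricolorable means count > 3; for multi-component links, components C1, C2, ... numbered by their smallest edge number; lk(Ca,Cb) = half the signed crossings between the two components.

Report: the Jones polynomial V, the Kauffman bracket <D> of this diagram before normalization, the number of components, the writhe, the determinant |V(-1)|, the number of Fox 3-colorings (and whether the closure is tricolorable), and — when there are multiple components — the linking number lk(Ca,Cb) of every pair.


Jones polynomial: V(q) = -q^-6 + q^-5 - q^-4 + 2q^-3 - q^-2 + q^-1
<D> = A^-8 - A^-4 + 2 - A^4 + A^8 - A^12; writhe -4
components 1, writhe -4 (12 crossings)
3-colorings: 3 of 3^12, det 7 — not tricolorable
note: |V(-1)| = 7: so not tricolorable, since 3 does not divide 7


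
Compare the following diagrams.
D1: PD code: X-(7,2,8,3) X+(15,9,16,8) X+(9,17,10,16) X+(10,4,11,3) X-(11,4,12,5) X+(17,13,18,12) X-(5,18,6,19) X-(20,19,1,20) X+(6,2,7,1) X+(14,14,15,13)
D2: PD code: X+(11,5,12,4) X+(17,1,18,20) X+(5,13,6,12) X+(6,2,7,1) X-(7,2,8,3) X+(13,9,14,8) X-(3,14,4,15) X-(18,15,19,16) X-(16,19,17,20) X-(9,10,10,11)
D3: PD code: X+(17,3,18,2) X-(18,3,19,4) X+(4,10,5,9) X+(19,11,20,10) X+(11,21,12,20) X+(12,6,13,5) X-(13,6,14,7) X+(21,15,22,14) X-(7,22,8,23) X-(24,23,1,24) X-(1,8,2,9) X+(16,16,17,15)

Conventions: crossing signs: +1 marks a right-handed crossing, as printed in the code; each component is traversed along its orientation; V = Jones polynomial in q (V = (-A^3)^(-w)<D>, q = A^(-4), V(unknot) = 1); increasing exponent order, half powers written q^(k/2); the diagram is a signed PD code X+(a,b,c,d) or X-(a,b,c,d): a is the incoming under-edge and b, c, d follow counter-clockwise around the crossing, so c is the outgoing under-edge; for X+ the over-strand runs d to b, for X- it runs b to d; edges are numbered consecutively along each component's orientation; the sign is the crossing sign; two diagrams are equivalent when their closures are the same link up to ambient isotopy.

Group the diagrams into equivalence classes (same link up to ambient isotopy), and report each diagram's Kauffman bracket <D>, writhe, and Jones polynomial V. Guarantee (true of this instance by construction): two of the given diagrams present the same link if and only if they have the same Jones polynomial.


equivalence classes: {D1, D2, D3}
D1 (bracket -A^-10 + A^-6 + A^2; 10 crossings at w = +2): V = q + q^3 - q^4
V(D2) = q + q^3 - q^4  (w 0, c 10, <D> = -A^-16 + A^-12 + A^-4)
V(D3) = q + q^3 - q^4  [12 crossings, <D> = -A^-10 + A^-6 + A^2, w = +2]
key observation: all 3 diagrams share one V(q), hence one class


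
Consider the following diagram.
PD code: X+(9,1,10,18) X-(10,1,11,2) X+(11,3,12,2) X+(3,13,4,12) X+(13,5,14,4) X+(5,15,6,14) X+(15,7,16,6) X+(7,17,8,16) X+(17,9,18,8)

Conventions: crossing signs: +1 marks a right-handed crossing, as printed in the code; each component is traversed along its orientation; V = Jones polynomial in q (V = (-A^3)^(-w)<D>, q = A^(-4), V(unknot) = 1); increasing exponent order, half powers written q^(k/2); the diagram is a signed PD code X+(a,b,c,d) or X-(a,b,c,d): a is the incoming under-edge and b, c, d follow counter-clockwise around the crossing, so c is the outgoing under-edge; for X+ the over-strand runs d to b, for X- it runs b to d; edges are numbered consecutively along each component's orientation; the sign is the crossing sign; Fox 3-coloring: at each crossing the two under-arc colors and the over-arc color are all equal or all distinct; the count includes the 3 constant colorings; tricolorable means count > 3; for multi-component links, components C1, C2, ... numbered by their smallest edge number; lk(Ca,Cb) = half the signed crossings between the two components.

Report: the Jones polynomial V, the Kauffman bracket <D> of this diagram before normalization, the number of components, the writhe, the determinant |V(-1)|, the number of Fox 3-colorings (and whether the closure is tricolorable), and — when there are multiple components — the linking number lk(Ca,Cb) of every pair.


V = q^3 + q^5 - q^6 + q^7 - q^8 + q^9 - q^10
<D> = A^-19 - A^-15 + A^-11 - A^-7 + A^-3 - A - A^9 (w = +7)
1 component over 9 crossings, w = +7
3 Fox colorings among 3^9, |V(-1)| = 7: not tricolorable
why: |V(-1)| = 7: so not tricolorable, since 3 does not divide 7


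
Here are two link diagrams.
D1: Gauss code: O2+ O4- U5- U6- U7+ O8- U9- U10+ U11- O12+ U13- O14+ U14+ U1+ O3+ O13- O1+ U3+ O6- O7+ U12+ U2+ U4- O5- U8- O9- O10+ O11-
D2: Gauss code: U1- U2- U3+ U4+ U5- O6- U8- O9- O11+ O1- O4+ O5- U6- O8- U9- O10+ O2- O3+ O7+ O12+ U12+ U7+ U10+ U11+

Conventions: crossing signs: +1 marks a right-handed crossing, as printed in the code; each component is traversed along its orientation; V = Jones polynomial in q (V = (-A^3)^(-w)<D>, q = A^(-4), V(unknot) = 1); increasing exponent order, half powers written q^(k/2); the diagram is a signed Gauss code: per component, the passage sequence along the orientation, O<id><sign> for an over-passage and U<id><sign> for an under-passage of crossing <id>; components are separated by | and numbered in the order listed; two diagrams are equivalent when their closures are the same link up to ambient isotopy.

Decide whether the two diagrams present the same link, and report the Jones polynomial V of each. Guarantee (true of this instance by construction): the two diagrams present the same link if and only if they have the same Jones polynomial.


equivalent: yes
D1 (bracket A^4 + A^12 - A^16; 14 crossings at w = 0): V = -q^-4 + q^-3 + q^-1
D2 (bracket A^4 + A^12 - A^16; 12 crossings at w = 0): V = -q^-4 + q^-3 + q^-1
key observation: one V(q) for all 2 diagrams — one class (guaranteed)


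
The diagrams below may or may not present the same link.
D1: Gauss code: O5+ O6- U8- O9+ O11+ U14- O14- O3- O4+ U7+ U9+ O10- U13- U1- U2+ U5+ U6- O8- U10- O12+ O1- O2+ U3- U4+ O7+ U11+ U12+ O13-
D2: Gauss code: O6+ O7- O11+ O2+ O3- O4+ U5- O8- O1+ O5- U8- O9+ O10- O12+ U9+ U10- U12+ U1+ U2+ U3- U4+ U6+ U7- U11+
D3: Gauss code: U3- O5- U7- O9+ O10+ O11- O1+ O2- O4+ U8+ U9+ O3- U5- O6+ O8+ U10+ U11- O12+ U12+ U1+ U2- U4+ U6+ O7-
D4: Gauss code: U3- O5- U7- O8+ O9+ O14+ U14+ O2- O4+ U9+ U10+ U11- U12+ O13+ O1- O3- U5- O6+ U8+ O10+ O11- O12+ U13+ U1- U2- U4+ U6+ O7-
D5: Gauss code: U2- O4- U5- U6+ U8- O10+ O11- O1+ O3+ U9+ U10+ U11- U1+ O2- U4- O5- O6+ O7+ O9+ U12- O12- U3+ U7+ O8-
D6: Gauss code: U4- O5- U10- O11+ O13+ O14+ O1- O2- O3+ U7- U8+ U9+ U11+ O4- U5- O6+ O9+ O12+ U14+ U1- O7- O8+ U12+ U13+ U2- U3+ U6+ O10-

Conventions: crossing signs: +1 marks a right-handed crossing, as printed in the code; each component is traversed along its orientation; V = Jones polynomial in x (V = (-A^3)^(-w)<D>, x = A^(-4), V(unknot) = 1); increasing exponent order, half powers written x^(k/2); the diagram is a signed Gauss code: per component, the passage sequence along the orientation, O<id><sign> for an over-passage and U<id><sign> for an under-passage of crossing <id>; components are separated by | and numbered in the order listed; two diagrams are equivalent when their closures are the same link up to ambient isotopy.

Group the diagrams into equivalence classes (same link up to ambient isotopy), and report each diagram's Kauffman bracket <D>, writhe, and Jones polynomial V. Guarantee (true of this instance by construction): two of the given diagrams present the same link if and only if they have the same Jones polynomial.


grouping into links: {D1, D3, D4, D5, D6} | {D2}
V(D1) = -x^-3 + 2x^-2 - 2x^-1 + 3 - 2x + 2x^2 - x^3  (w 0, c 14, <D> = -A^-12 + 2A^-8 - 2A^-4 + 3 - 2A^4 + 2A^8 - A^12)
D2 (bracket A^6; 12 crossings at w = +2): V = 1
V(D3) = -x^-3 + 2x^-2 - 2x^-1 + 3 - 2x + 2x^2 - x^3  [12 crossings, <D> = -A^-6 + 2A^-2 - 2A^2 + 3A^6 - 2A^10 + 2A^14 - A^18, w = +2]
V(D4) = -x^-3 + 2x^-2 - 2x^-1 + 3 - 2x + 2x^2 - x^3  [14 crossings, <D> = -A^-6 + 2A^-2 - 2A^2 + 3A^6 - 2A^10 + 2A^14 - A^18, w = +2]
V(D5) = -x^-3 + 2x^-2 - 2x^-1 + 3 - 2x + 2x^2 - x^3  (w 0, c 12, <D> = -A^-12 + 2A^-8 - 2A^-4 + 3 - 2A^4 + 2A^8 - A^12)
V(D6) = -x^-3 + 2x^-2 - 2x^-1 + 3 - 2x + 2x^2 - x^3  (w +2, c 14, <D> = -A^-6 + 2A^-2 - 2A^2 + 3A^6 - 2A^10 + 2A^14 - A^18)
key observation: comparing 6 Jones polynomials yields 2 groups


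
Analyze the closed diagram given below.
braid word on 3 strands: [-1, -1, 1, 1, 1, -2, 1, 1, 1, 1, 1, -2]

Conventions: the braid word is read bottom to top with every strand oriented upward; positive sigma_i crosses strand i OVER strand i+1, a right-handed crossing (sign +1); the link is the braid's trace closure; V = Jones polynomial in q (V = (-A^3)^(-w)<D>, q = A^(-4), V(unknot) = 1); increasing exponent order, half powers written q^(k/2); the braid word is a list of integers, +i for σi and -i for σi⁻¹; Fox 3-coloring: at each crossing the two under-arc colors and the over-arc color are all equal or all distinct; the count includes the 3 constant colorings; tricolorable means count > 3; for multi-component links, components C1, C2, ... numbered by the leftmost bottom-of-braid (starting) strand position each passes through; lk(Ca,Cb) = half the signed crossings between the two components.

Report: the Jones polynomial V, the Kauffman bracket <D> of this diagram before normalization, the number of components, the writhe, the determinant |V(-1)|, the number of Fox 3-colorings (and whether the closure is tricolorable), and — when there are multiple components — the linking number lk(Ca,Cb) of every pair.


V(q) = 1 - q + 2q^2 - 2q^3 + 3q^4 - 3q^5 + 2q^6 - 2q^7 + q^8
bracket: A^-20 - 2A^-16 + 2A^-12 - 3A^-8 + 3A^-4 - 2 + 2A^4 - A^8 + A^12, w = +4
1 component, writhe +4, over 12 crossings
det 17, colorings 3 of 3^12 — not tricolorable
observation: inverse pairs cancel, leaving σ1 σ2⁻¹ σ1 σ1 σ1 σ1 σ1 σ2⁻¹


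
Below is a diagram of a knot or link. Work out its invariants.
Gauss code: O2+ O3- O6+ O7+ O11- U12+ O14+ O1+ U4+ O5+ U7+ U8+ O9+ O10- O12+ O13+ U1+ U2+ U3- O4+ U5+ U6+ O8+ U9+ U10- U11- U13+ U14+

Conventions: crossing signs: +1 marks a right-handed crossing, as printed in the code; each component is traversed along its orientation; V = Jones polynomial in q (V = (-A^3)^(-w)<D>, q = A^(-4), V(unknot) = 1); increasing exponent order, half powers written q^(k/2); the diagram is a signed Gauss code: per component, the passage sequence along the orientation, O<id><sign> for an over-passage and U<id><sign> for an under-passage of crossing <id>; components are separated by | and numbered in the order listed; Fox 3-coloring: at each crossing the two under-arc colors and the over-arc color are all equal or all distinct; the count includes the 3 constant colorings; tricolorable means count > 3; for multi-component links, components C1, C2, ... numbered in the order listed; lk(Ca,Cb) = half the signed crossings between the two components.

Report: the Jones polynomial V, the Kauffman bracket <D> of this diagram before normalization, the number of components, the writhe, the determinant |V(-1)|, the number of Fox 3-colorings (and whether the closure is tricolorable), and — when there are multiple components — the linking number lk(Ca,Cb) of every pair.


V = q^3 + q^5 - q^6 + q^7 - q^8 + q^9 - q^10
<D> = -A^-16 + A^-12 - A^-8 + A^-4 - 1 + A^4 + A^12 (w = +8)
1 component over 14 crossings, w = +8
3 Fox colorings among 3^14, |V(-1)| = 7: not tricolorable
why: V spans 7 powers of q: at least 7 crossings in any diagram


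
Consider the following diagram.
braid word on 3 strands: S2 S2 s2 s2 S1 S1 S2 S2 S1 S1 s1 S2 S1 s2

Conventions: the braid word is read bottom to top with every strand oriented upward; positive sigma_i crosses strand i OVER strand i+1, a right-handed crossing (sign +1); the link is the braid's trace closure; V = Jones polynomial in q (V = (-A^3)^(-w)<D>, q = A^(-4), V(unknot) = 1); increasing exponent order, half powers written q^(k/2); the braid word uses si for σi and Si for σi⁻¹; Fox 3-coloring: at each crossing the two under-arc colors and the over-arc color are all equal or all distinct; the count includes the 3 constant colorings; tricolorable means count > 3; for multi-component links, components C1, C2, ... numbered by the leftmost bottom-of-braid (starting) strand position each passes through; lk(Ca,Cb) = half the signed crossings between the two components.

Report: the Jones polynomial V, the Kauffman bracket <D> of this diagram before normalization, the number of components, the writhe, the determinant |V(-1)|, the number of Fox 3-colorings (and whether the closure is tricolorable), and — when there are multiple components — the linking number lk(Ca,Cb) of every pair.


V(q) = q^-8 - 2q^-7 + q^-6 - 2q^-5 + 2q^-4 + q^-2
bracket: A^-10 + 2A^-2 - 2A^2 + A^6 - 2A^10 + A^14, w = -6
1 component, writhe -6, over 14 crossings
det 9, colorings 27 of 3^14 — tricolorable
observation: the span of V is 6, forcing >= 6 crossings in any diagram


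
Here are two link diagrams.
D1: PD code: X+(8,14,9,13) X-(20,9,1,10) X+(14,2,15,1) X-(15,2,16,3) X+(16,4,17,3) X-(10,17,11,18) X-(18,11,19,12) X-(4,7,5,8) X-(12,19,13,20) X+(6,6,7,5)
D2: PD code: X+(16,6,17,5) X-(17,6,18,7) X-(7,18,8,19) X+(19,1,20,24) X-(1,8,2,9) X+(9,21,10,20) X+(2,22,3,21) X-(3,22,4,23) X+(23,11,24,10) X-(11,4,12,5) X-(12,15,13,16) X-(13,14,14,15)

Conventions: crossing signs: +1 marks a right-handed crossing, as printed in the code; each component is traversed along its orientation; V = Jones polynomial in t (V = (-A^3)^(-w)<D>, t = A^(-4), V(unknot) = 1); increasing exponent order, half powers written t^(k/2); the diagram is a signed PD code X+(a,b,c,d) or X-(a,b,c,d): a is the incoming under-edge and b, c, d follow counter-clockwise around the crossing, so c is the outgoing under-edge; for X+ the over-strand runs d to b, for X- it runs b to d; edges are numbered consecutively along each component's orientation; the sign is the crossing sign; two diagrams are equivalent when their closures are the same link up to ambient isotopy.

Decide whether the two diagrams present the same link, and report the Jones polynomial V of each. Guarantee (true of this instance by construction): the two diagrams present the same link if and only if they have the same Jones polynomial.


equivalent: no
V(D1) = t^-5 - 2t^-4 + 2t^-3 - 2t^-2 + 2t^-1 - 1 + t  (w -2, c 10, <D> = A^-10 - A^-6 + 2A^-2 - 2A^2 + 2A^6 - 2A^10 + A^14)
V(D2) = -t^-3 + 2t^-2 - 2t^-1 + 3 - 2t + 2t^2 - t^3  [12 crossings, <D> = -A^-18 + 2A^-14 - 2A^-10 + 3A^-6 - 2A^-2 + 2A^2 - A^6, w = -2]
key observation: 2 classes among 2 diagrams; unequal V(t) rules out equality


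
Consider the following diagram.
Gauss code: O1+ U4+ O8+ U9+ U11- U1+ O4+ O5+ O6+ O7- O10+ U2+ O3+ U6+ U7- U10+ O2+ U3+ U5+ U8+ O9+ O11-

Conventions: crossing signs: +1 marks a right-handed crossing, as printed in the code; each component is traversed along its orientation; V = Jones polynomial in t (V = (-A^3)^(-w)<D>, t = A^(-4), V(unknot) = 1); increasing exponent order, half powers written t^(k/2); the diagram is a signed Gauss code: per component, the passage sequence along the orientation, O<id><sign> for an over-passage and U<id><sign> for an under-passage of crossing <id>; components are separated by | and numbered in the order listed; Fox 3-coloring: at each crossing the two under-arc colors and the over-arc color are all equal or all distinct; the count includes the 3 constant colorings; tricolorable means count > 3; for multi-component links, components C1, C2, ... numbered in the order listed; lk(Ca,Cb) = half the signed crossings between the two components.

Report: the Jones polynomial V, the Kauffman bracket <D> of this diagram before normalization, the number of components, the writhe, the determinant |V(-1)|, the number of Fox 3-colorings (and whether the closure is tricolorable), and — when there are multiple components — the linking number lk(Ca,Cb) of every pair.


V(t) = t^2 + 2t^4 - 2t^5 + t^6 - 2t^7 + t^8
bracket: -A^-11 + 2A^-7 - A^-3 + 2A - 2A^5 - A^13, w = +7
1 component, writhe +7, over 11 crossings
det 9, colorings 27 of 3^11 — tricolorable
observation: w = +7 (over 11 crossings) is diagram-only; (-A^3)^(-7) removes it from V


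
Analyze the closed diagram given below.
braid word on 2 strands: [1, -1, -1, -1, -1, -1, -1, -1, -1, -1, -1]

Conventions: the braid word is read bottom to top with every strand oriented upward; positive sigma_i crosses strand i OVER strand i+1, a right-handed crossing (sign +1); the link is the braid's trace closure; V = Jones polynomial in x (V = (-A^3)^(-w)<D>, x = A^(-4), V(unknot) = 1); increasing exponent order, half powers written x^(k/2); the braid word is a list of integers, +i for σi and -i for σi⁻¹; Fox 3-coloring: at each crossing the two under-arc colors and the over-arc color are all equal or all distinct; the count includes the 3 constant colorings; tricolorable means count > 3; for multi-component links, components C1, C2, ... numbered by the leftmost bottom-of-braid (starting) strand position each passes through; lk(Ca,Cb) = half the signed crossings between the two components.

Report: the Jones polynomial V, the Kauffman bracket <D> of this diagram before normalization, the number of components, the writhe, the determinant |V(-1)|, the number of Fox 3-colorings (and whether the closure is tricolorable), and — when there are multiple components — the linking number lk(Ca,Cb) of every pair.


V(x) = -x^-13 + x^-12 - x^-11 + x^-10 - x^-9 + x^-8 - x^-7 + x^-6 + x^-4
bracket: -A^-11 - A^-3 + A - A^5 + A^9 - A^13 + A^17 - A^21 + A^25, w = -9
1 component, writhe -9, over 11 crossings
det 9, colorings 9 of 3^11 — tricolorable
observation: inverse pairs cancel, leaving σ1⁻¹ σ1⁻¹ σ1⁻¹ σ1⁻¹ σ1⁻¹ σ1⁻¹ σ1⁻¹ σ1⁻¹ σ1⁻¹
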